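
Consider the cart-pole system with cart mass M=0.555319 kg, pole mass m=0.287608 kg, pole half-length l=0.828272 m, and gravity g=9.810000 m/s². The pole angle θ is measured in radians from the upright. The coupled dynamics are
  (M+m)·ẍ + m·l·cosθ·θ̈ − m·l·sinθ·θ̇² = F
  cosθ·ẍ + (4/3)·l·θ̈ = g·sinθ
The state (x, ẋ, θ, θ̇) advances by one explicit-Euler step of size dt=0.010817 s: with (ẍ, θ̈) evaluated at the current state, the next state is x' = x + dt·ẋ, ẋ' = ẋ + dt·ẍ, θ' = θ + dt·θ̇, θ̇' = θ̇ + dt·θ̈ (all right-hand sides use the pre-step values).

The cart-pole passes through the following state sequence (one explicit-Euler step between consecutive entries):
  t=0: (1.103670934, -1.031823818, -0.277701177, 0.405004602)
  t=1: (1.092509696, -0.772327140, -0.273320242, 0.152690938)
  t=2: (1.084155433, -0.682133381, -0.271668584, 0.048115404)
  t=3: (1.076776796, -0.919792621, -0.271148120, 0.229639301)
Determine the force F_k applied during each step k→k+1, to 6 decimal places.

F_0 = 14.888584 N
F_1 = 4.812421 N
F_2 = -14.668718 N

step 0→1:
  ẍ = (ẋ'−ẋ)/dt = (-0.772327140−-1.031823818)/0.010817 = 23.989709
  θ̈ = (θ̇'−θ̇)/dt = (0.152690938−0.405004602)/0.010817 = -23.325660
  sinθ=-0.274146, cosθ=0.961688
  F = (M+m)·ẍ + m·l·cosθ·θ̈ − m·l·sinθ·θ̇² = 20.221573 + -5.343701 − -0.010712 = 14.888584
step 1→2:
  ẍ = (ẋ'−ẋ)/dt = (-0.682133381−-0.772327140)/0.010817 = 8.338149
  θ̈ = (θ̇'−θ̇)/dt = (0.048115404−0.152690938)/0.010817 = -9.667702
  sinθ=-0.269930, cosθ=0.962880
  F = (M+m)·ẍ + m·l·cosθ·θ̈ − m·l·sinθ·θ̇² = 7.028451 + -2.217529 − -0.001499 = 4.812421
step 2→3:
  ẍ = (ẋ'−ẋ)/dt = (-0.919792621−-0.682133381)/0.010817 = -21.970901
  θ̈ = (θ̇'−θ̇)/dt = (0.229639301−0.048115404)/0.010817 = 16.781353
  sinθ=-0.268339, cosθ=0.963324
  F = (M+m)·ẍ + m·l·cosθ·θ̈ − m·l·sinθ·θ̇² = -18.519866 + 3.851000 − -0.000148 = -14.668718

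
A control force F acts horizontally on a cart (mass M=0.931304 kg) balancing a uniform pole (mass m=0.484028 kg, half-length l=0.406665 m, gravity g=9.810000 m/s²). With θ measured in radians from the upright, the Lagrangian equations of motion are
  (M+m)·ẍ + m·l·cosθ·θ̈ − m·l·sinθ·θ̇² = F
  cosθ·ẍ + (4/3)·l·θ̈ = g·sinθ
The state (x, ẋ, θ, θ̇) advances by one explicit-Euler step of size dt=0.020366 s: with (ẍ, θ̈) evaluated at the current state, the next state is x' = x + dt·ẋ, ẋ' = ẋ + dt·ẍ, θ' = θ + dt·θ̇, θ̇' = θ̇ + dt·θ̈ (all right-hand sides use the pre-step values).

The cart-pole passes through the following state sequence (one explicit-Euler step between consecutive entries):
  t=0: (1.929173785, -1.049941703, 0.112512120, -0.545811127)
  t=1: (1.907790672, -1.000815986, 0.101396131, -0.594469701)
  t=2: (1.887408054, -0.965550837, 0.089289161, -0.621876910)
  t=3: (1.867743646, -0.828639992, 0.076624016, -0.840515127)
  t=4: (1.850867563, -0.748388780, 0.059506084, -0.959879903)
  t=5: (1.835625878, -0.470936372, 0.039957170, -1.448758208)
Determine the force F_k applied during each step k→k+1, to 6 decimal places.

F_0 = 2.940089 N
F_1 = 2.180175 N
F_2 = 7.403091 N
F_3 = 4.416126 N
F_4 = 14.554084 N

step 0→1:
  ẍ = (ẋ'−ẋ)/dt = (-1.000815986−-1.049941703)/0.020366 = 2.412144
  θ̈ = (θ̇'−θ̇)/dt = (-0.594469701−-0.545811127)/0.020366 = -2.389206
  sinθ=0.112275, cosθ=0.993677
  F = (M+m)·ẍ + m·l·cosθ·θ̈ − m·l·sinθ·θ̇² = 3.413984 + -0.467311 − 0.006584 = 2.940089
step 1→2:
  ẍ = (ẋ'−ẋ)/dt = (-0.965550837−-1.000815986)/0.020366 = 1.731570
  θ̈ = (θ̇'−θ̇)/dt = (-0.621876910−-0.594469701)/0.020366 = -1.345734
  sinθ=0.101222, cosθ=0.994864
  F = (M+m)·ẍ + m·l·cosθ·θ̈ − m·l·sinθ·θ̇² = 2.450746 + -0.263530 − 0.007041 = 2.180175
step 2→3:
  ẍ = (ẋ'−ẋ)/dt = (-0.828639992−-0.965550837)/0.020366 = 6.722520
  θ̈ = (θ̇'−θ̇)/dt = (-0.840515127−-0.621876910)/0.020366 = -10.735452
  sinθ=0.089171, cosθ=0.996016
  F = (M+m)·ẍ + m·l·cosθ·θ̈ − m·l·sinθ·θ̇² = 9.514598 + -2.104719 − 0.006788 = 7.403091
step 3→4:
  ẍ = (ẋ'−ẋ)/dt = (-0.748388780−-0.828639992)/0.020366 = 3.940450
  θ̈ = (θ̇'−θ̇)/dt = (-0.959879903−-0.840515127)/0.020366 = -5.860983
  sinθ=0.076549, cosθ=0.997066
  F = (M+m)·ẍ + m·l·cosθ·θ̈ − m·l·sinθ·θ̇² = 5.577045 + -1.150275 − 0.010645 = 4.416126
step 4→5:
  ẍ = (ẋ'−ẋ)/dt = (-0.470936372−-0.748388780)/0.020366 = 13.623314
  θ̈ = (θ̇'−θ̇)/dt = (-1.448758208−-0.959879903)/0.020366 = -24.004630
  sinθ=0.059471, cosθ=0.998230
  F = (M+m)·ẍ + m·l·cosθ·θ̈ − m·l·sinθ·θ̇² = 19.281512 + -4.716642 − 0.010786 = 14.554084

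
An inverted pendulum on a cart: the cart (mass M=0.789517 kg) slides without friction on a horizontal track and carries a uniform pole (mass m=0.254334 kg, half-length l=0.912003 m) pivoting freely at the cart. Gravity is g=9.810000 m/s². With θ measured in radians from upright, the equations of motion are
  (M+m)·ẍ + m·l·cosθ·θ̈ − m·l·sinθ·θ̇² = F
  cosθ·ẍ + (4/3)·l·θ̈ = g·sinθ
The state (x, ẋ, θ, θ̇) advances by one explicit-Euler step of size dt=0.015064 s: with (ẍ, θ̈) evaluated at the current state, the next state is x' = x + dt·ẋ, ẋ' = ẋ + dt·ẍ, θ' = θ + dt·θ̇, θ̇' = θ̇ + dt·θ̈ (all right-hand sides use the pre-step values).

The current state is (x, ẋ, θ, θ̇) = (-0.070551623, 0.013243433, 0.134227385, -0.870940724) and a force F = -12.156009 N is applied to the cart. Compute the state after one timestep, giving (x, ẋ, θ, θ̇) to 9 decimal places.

(-0.070352124, -0.204501119, 0.121107534, -0.677222391)

sinθ=0.133824686, cosθ=0.991005022
temp = (F + m·l·θ̇²·sinθ)/(M+m) = (-12.156009 + 0.023545836)/1.043851 = -11.622792107
θ̈ = (g·sinθ − cosθ·temp)/(l·(4/3 − m·cos²θ/(M+m))) = 12.859687526
ẍ = temp − m·l·θ̈·cosθ/(M+m) = -14.454630387
Euler: x'=-0.070551623+0.015064·0.013243433=-0.070352124, ẋ'=0.013243433+0.015064·-14.454630387=-0.204501119
       θ'=0.134227385+0.015064·-0.870940724=0.121107534, θ̇'=-0.870940724+0.015064·12.859687526=-0.677222391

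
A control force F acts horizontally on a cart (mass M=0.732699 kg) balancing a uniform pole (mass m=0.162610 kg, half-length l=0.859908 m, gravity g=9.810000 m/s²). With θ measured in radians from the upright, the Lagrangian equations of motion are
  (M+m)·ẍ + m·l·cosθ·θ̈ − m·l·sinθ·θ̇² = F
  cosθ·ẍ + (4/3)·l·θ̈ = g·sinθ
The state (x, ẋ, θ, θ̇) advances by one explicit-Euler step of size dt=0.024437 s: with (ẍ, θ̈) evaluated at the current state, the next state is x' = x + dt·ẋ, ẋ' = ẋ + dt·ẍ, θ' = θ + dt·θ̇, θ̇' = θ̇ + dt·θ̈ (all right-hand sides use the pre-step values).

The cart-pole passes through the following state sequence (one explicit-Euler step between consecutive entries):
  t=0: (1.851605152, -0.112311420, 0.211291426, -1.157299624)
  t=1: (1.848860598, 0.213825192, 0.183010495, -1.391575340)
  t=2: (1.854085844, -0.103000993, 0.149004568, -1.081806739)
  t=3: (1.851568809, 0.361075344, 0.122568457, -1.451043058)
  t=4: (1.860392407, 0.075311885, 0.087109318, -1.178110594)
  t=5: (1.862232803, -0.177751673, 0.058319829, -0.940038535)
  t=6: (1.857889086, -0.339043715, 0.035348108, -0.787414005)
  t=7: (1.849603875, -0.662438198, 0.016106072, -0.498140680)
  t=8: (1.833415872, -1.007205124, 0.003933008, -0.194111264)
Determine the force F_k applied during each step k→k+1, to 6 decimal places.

F_0 = 10.598808 N
F_1 = -9.914068 N
F_2 = 14.888897 N
F_3 = -8.955620 N
F_4 = -7.931390 N
F_5 = -5.044689 N
F_6 = -10.197207 N
F_7 = -10.892490 N

step 0→1:
  ẍ = (ẋ'−ẋ)/dt = (0.213825192−-0.112311420)/0.024437 = 13.346017
  θ̈ = (θ̇'−θ̇)/dt = (-1.391575340−-1.157299624)/0.024437 = -9.586926
  sinθ=0.209723, cosθ=0.977761
  F = (M+m)·ẍ + m·l·cosθ·θ̈ − m·l·sinθ·θ̇² = 11.948809 + -1.310724 − 0.039277 = 10.598808
step 1→2:
  ẍ = (ẋ'−ẋ)/dt = (-0.103000993−0.213825192)/0.024437 = -12.965020
  θ̈ = (θ̇'−θ̇)/dt = (-1.081806739−-1.391575340)/0.024437 = 12.676212
  sinθ=0.181991, cosθ=0.983300
  F = (M+m)·ẍ + m·l·cosθ·θ̈ − m·l·sinθ·θ̇² = -11.607699 + 1.742910 − 0.049279 = -9.914068
step 2→3:
  ẍ = (ẋ'−ẋ)/dt = (0.361075344−-0.103000993)/0.024437 = 18.990725
  θ̈ = (θ̇'−θ̇)/dt = (-1.451043058−-1.081806739)/0.024437 = -15.109724
  sinθ=0.148454, cosθ=0.988919
  F = (M+m)·ẍ + m·l·cosθ·θ̈ − m·l·sinθ·θ̇² = 17.002567 + -2.089376 − 0.024293 = 14.888897
step 3→4:
  ẍ = (ẋ'−ẋ)/dt = (0.075311885−0.361075344)/0.024437 = -11.693885
  θ̈ = (θ̇'−θ̇)/dt = (-1.178110594−-1.451043058)/0.024437 = 11.168820
  sinθ=0.122262, cosθ=0.992498
  F = (M+m)·ẍ + m·l·cosθ·θ̈ − m·l·sinθ·θ̇² = -10.469640 + 1.550016 − 0.035996 = -8.955620
step 4→5:
  ẍ = (ẋ'−ẋ)/dt = (-0.177751673−0.075311885)/0.024437 = -10.355754
  θ̈ = (θ̇'−θ̇)/dt = (-0.940038535−-1.178110594)/0.024437 = 9.742279
  sinθ=0.086999, cosθ=0.996208
  F = (M+m)·ẍ + m·l·cosθ·θ̈ − m·l·sinθ·θ̇² = -9.271600 + 1.357094 − 0.016884 = -7.931390
step 5→6:
  ẍ = (ẋ'−ẋ)/dt = (-0.339043715−-0.177751673)/0.024437 = -6.600321
  θ̈ = (θ̇'−θ̇)/dt = (-0.787414005−-0.940038535)/0.024437 = 6.245633
  sinθ=0.058287, cosθ=0.998300
  F = (M+m)·ẍ + m·l·cosθ·θ̈ − m·l·sinθ·θ̇² = -5.909327 + 0.871840 − 0.007202 = -5.044689
step 6→7:
  ẍ = (ẋ'−ẋ)/dt = (-0.662438198−-0.339043715)/0.024437 = -13.233805
  θ̈ = (θ̇'−θ̇)/dt = (-0.498140680−-0.787414005)/0.024437 = 11.837514
  sinθ=0.035341, cosθ=0.999375
  F = (M+m)·ẍ + m·l·cosθ·θ̈ − m·l·sinθ·θ̇² = -11.848344 + 1.654201 − 0.003064 = -10.197207
step 7→8:
  ẍ = (ẋ'−ẋ)/dt = (-1.007205124−-0.662438198)/0.024437 = -14.108398
  θ̈ = (θ̇'−θ̇)/dt = (-0.194111264−-0.498140680)/0.024437 = 12.441356
  sinθ=0.016105, cosθ=0.999870
  F = (M+m)·ẍ + m·l·cosθ·θ̈ − m·l·sinθ·θ̇² = -12.631376 + 1.739445 − 0.000559 = -10.892490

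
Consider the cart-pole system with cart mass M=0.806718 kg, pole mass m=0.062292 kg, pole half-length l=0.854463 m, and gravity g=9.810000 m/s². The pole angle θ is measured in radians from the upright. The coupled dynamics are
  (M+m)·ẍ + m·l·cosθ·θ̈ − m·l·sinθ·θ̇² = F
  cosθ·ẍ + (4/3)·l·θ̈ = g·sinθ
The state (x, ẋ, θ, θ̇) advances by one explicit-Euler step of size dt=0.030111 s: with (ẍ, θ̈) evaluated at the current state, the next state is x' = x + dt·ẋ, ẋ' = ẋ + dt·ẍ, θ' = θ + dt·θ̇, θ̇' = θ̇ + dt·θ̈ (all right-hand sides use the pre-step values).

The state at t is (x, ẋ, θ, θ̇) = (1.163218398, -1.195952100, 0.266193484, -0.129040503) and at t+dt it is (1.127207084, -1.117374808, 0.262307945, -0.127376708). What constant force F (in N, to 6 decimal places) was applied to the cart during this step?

F = 2.270362 N

ẍ = (ẋ'−ẋ)/dt = (-1.117374808−-1.195952100)/0.030111 = 2.609588
θ̈ = (θ̇'−θ̇)/dt = (-0.127376708−-0.129040503)/0.030111 = 0.055255
sinθ=0.263061, cosθ=0.964779
F = (M+m)·ẍ + m·l·cosθ·θ̈ − m·l·sinθ·θ̇² = 2.267758 + 0.002837 − 0.000233 = 2.270362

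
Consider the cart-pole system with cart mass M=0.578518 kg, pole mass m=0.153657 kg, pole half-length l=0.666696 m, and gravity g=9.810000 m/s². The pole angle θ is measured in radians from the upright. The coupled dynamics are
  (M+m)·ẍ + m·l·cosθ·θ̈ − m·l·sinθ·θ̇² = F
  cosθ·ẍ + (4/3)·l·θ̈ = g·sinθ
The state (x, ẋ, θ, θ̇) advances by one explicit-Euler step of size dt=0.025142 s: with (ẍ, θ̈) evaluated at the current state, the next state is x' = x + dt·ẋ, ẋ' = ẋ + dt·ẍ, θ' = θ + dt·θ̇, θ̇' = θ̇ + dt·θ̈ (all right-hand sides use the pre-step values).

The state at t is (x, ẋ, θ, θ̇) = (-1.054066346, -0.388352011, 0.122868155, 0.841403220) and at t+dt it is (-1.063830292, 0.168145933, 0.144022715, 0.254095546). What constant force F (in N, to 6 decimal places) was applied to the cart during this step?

F = 13.822238 N

ẍ = (ẋ'−ẋ)/dt = (0.168145933−-0.388352011)/0.025142 = 22.134196
θ̈ = (θ̇'−θ̇)/dt = (0.254095546−0.841403220)/0.025142 = -23.359624
sinθ=0.122559, cosθ=0.992461
F = (M+m)·ẍ + m·l·cosθ·θ̈ − m·l·sinθ·θ̇² = 16.206105 + -2.374978 − 0.008889 = 13.822238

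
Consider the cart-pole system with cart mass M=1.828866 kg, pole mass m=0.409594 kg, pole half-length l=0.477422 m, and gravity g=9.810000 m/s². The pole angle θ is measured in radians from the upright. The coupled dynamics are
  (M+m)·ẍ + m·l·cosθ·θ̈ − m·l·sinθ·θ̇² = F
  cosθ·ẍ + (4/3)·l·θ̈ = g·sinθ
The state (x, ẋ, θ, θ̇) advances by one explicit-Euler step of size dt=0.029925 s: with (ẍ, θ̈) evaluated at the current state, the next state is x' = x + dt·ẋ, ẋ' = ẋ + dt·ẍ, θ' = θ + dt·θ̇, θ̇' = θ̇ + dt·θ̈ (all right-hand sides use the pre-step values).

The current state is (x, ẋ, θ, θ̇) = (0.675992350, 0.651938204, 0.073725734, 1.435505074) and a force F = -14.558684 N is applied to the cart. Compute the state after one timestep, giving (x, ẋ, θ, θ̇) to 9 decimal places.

(0.695501601, 0.423577763, 0.116683223, 1.827239853)

sinθ=0.073658963, cosθ=0.997283489
temp = (F + m·l·θ̇²·sinθ)/(M+m) = (-14.558684 + 0.029681858)/2.238460 = -6.490623975
θ̈ = (g·sinθ − cosθ·temp)/(l·(4/3 − m·cos²θ/(M+m))) = 13.090552340
ẍ = temp − m·l·θ̈·cosθ/(M+m) = -7.631092426
Euler: x'=0.675992350+0.029925·0.651938204=0.695501601, ẋ'=0.651938204+0.029925·-7.631092426=0.423577763
       θ'=0.073725734+0.029925·1.435505074=0.116683223, θ̇'=1.435505074+0.029925·13.090552340=1.827239853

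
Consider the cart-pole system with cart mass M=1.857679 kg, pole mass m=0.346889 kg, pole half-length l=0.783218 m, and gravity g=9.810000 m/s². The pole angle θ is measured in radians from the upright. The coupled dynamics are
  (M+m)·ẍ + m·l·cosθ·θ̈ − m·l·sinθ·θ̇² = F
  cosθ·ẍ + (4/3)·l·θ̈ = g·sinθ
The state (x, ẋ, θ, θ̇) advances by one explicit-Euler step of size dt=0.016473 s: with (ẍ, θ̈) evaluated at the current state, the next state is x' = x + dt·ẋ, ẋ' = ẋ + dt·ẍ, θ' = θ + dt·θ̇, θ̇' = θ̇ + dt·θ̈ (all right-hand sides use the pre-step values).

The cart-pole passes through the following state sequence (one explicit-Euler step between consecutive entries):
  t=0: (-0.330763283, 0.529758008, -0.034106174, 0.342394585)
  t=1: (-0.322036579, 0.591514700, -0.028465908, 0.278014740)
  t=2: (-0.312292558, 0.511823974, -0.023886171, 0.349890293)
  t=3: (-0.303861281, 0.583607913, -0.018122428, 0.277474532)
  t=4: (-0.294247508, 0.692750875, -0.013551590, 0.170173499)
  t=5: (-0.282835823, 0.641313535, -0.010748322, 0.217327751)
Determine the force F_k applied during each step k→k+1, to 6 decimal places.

F_0 = 7.204732 N
F_1 = -9.479381 N
F_2 = 8.413565 N
F_3 = 12.837463 N
F_4 = -6.106065 N

step 0→1:
  ẍ = (ẋ'−ẋ)/dt = (0.591514700−0.529758008)/0.016473 = 3.748965
  θ̈ = (θ̇'−θ̇)/dt = (0.278014740−0.342394585)/0.016473 = -3.908204
  sinθ=-0.034100, cosθ=0.999418
  F = (M+m)·ẍ + m·l·cosθ·θ̈ − m·l·sinθ·θ̇² = 8.264847 + -1.061201 − -0.001086 = 7.204732
step 1→2:
  ẍ = (ẋ'−ẋ)/dt = (0.511823974−0.591514700)/0.016473 = -4.837657
  θ̈ = (θ̇'−θ̇)/dt = (0.349890293−0.278014740)/0.016473 = 4.363234
  sinθ=-0.028462, cosθ=0.999595
  F = (M+m)·ẍ + m·l·cosθ·θ̈ − m·l·sinθ·θ̇² = -10.664944 + 1.184965 − -0.000598 = -9.479381
step 2→3:
  ẍ = (ẋ'−ẋ)/dt = (0.583607913−0.511823974)/0.016473 = 4.357672
  θ̈ = (θ̇'−θ̇)/dt = (0.277474532−0.349890293)/0.016473 = -4.396027
  sinθ=-0.023884, cosθ=0.999715
  F = (M+m)·ẍ + m·l·cosθ·θ̈ − m·l·sinθ·θ̇² = 9.606785 + -1.194015 − -0.000794 = 8.413565
step 3→4:
  ẍ = (ẋ'−ẋ)/dt = (0.692750875−0.583607913)/0.016473 = 6.625567
  θ̈ = (θ̇'−θ̇)/dt = (0.170173499−0.277474532)/0.016473 = -6.513752
  sinθ=-0.018121, cosθ=0.999836
  F = (M+m)·ẍ + m·l·cosθ·θ̈ − m·l·sinθ·θ̇² = 14.606513 + -1.769429 − -0.000379 = 12.837463
step 4→5:
  ẍ = (ẋ'−ẋ)/dt = (0.641313535−0.692750875)/0.016473 = -3.122524
  θ̈ = (θ̇'−θ̇)/dt = (0.217327751−0.170173499)/0.016473 = 2.862518
  sinθ=-0.013551, cosθ=0.999908
  F = (M+m)·ẍ + m·l·cosθ·θ̈ − m·l·sinθ·θ̇² = -6.883817 + 0.777645 − -0.000107 = -6.106065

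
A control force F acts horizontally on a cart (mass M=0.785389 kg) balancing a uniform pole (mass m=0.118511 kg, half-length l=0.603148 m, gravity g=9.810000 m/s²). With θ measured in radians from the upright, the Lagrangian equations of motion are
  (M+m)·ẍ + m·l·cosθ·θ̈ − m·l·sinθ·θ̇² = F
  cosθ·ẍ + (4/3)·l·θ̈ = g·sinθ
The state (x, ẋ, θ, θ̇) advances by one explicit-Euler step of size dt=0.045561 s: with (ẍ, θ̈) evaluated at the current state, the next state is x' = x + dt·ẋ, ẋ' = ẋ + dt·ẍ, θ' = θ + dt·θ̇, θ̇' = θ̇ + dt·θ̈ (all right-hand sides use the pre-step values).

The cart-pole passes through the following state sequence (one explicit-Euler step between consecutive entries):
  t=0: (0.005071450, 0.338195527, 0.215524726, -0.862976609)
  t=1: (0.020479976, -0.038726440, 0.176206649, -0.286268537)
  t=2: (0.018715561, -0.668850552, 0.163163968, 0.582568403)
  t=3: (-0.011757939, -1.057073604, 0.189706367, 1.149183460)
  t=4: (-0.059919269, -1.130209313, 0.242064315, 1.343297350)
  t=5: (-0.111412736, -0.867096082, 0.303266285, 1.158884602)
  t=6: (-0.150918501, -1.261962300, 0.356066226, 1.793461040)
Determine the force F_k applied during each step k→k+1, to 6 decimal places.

step 0→1:
  ẍ = (ẋ'−ẋ)/dt = (-0.038726440−0.338195527)/0.045561 = -8.272908
  θ̈ = (θ̇'−θ̇)/dt = (-0.286268537−-0.862976609)/0.045561 = 12.657933
  sinθ=0.213860, cosθ=0.976864
  F = (M+m)·ẍ + m·l·cosθ·θ̈ − m·l·sinθ·θ̇² = -7.477882 + 0.883852 − 0.011384 = -6.605414
step 1→2:
  ẍ = (ẋ'−ẋ)/dt = (-0.668850552−-0.038726440)/0.045561 = -13.830340
  θ̈ = (θ̇'−θ̇)/dt = (0.582568403−-0.286268537)/0.045561 = 19.069751
  sinθ=0.175296, cosθ=0.984516
  F = (M+m)·ẍ + m·l·cosθ·θ̈ − m·l·sinθ·θ̇² = -12.501244 + 1.341993 − 0.001027 = -11.160278
step 2→3:
  ẍ = (ẋ'−ẋ)/dt = (-1.057073604−-0.668850552)/0.045561 = -8.520951
  θ̈ = (θ̇'−θ̇)/dt = (1.149183460−0.582568403)/0.045561 = 12.436405
  sinθ=0.162441, cosθ=0.986718
  F = (M+m)·ẍ + m·l·cosθ·θ̈ − m·l·sinθ·θ̇² = -7.702088 + 0.877143 − 0.003941 = -6.828885
step 3→4:
  ẍ = (ẋ'−ẋ)/dt = (-1.130209313−-1.057073604)/0.045561 = -1.605226
  θ̈ = (θ̇'−θ̇)/dt = (1.343297350−1.149183460)/0.045561 = 4.260527
  sinθ=0.188571, cosθ=0.982060
  F = (M+m)·ẍ + m·l·cosθ·θ̈ − m·l·sinθ·θ̇² = -1.450964 + 0.299078 − 0.017801 = -1.169687
step 4→5:
  ẍ = (ẋ'−ẋ)/dt = (-0.867096082−-1.130209313)/0.045561 = 5.774966
  θ̈ = (θ̇'−θ̇)/dt = (1.158884602−1.343297350)/0.045561 = -4.047601
  sinθ=0.239707, cosθ=0.970845
  F = (M+m)·ẍ + m·l·cosθ·θ̈ − m·l·sinθ·θ̇² = 5.219992 + -0.280886 − 0.030918 = 4.908188
step 5→6:
  ẍ = (ẋ'−ẋ)/dt = (-1.261962300−-0.867096082)/0.045561 = -8.666759
  θ̈ = (θ̇'−θ̇)/dt = (1.793461040−1.158884602)/0.045561 = 13.928062
  sinθ=0.298639, cosθ=0.954366
  F = (M+m)·ẍ + m·l·cosθ·θ̈ − m·l·sinθ·θ̇² = -7.833884 + 0.950141 − 0.028669 = -6.912411

F_0 = -6.605414 N
F_1 = -11.160278 N
F_2 = -6.828885 N
F_3 = -1.169687 N
F_4 = 4.908188 N
F_5 = -6.912411 N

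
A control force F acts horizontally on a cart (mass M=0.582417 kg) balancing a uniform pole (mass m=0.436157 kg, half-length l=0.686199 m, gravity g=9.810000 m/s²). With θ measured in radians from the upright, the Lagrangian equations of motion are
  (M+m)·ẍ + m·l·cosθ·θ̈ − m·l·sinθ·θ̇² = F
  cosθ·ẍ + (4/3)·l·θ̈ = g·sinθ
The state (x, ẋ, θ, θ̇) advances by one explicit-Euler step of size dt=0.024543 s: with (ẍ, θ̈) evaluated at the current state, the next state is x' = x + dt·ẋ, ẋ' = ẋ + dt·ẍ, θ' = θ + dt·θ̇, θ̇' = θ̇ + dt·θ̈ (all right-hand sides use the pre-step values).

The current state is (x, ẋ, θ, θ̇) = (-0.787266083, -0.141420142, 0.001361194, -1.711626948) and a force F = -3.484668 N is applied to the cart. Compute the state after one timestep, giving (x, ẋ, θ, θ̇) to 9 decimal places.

sinθ=0.001361194, cosθ=0.999999074
temp = (F + m·l·θ̇²·sinθ)/(M+m) = (-3.484668 + 0.001193524)/1.018574 = -3.419952283
θ̈ = (g·sinθ − cosθ·temp)/(l·(4/3 − m·cos²θ/(M+m))) = 5.527779891
ẍ = temp − m·l·θ̈·cosθ/(M+m) = -5.044194075
Euler: x'=-0.787266083+0.024543·-0.141420142=-0.790736958, ẋ'=-0.141420142+0.024543·-5.044194075=-0.265219797
       θ'=0.001361194+0.024543·-1.711626948=-0.040647266, θ̇'=-1.711626948+0.024543·5.527779891=-1.575958646

(-0.790736958, -0.265219797, -0.040647266, -1.575958646)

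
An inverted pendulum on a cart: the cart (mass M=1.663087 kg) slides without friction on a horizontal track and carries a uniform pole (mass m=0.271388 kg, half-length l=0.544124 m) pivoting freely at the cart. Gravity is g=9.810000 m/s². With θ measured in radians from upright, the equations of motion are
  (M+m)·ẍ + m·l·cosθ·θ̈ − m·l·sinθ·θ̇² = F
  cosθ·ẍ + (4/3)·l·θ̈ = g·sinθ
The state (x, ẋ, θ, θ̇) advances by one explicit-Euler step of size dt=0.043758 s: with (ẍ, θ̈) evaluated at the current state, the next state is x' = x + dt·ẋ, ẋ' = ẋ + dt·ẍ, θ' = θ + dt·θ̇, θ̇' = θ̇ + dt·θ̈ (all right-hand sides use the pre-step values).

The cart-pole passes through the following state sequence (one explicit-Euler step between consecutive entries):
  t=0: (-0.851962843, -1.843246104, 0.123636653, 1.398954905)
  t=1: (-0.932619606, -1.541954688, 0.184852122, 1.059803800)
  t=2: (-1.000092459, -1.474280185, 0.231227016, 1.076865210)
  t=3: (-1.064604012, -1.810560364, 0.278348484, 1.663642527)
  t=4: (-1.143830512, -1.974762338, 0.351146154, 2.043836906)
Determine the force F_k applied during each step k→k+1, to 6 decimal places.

F_0 = 12.148212 N
F_1 = 3.017898 N
F_2 = -12.978204 N
F_3 = -6.137773 N

step 0→1:
  ẍ = (ẋ'−ẋ)/dt = (-1.541954688−-1.843246104)/0.043758 = 6.885402
  θ̈ = (θ̇'−θ̇)/dt = (1.059803800−1.398954905)/0.043758 = -7.750608
  sinθ=0.123322, cosθ=0.992367
  F = (M+m)·ẍ + m·l·cosθ·θ̈ − m·l·sinθ·θ̇² = 13.319638 + -1.135786 − 0.035640 = 12.148212
step 1→2:
  ẍ = (ẋ'−ẋ)/dt = (-1.474280185−-1.541954688)/0.043758 = 1.546563
  θ̈ = (θ̇'−θ̇)/dt = (1.076865210−1.059803800)/0.043758 = 0.389904
  sinθ=0.183801, cosθ=0.982963
  F = (M+m)·ẍ + m·l·cosθ·θ̈ − m·l·sinθ·θ̇² = 2.991787 + 0.056596 − 0.030485 = 3.017898
step 2→3:
  ẍ = (ẋ'−ẋ)/dt = (-1.810560364−-1.474280185)/0.043758 = -7.684999
  θ̈ = (θ̇'−θ̇)/dt = (1.663642527−1.076865210)/0.043758 = 13.409601
  sinθ=0.229172, cosθ=0.973386
  F = (M+m)·ẍ + m·l·cosθ·θ̈ − m·l·sinθ·θ̇² = -14.866438 + 1.927478 − 0.039244 = -12.978204
step 3→4:
  ẍ = (ẋ'−ẋ)/dt = (-1.974762338−-1.810560364)/0.043758 = -3.752502
  θ̈ = (θ̇'−θ̇)/dt = (2.043836906−1.663642527)/0.043758 = 8.688568
  sinθ=0.274768, cosθ=0.961511
  F = (M+m)·ẍ + m·l·cosθ·θ̈ − m·l·sinθ·θ̇² = -7.259121 + 1.233647 − 0.112299 = -6.137773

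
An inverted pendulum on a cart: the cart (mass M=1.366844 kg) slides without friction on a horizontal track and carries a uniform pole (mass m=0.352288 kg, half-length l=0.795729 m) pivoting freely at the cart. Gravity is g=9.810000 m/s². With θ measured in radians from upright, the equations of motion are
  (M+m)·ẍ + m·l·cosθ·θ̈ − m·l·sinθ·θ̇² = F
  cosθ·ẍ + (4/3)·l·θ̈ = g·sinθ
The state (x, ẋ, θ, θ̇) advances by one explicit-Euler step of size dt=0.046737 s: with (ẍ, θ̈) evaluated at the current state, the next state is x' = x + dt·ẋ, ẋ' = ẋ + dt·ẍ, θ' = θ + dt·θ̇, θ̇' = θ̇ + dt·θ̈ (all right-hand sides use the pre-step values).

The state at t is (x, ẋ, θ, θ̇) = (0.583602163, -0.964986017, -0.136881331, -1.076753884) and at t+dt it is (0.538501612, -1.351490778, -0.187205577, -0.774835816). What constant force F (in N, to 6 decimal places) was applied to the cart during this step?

ẍ = (ẋ'−ẋ)/dt = (-1.351490778−-0.964986017)/0.046737 = -8.269781
θ̈ = (θ̇'−θ̇)/dt = (-0.774835816−-1.076753884)/0.046737 = 6.459937
sinθ=-0.136454, cosθ=0.990646
F = (M+m)·ẍ + m·l·cosθ·θ̈ − m·l·sinθ·θ̇² = -14.216845 + 1.793948 − -0.044349 = -12.378548

F = -12.378548 N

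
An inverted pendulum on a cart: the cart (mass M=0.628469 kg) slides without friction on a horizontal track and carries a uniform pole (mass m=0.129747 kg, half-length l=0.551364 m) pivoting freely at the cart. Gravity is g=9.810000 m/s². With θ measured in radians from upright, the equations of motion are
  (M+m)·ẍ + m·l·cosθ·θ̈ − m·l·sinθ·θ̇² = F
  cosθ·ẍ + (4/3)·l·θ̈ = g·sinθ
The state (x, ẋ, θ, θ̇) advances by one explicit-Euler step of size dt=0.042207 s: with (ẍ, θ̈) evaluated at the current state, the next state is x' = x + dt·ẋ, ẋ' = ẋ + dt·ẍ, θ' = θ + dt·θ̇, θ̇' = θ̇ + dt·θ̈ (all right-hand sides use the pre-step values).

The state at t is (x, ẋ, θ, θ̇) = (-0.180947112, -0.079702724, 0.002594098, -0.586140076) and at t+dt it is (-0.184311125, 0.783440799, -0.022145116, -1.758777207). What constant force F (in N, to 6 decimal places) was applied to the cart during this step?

ẍ = (ẋ'−ẋ)/dt = (0.783440799−-0.079702724)/0.042207 = 20.450246
θ̈ = (θ̇'−θ̇)/dt = (-1.758777207−-0.586140076)/0.042207 = -27.783001
sinθ=0.002594, cosθ=0.999997
F = (M+m)·ẍ + m·l·cosθ·θ̈ − m·l·sinθ·θ̇² = 15.505704 + -1.987529 − 0.000064 = 13.518111

F = 13.518111 N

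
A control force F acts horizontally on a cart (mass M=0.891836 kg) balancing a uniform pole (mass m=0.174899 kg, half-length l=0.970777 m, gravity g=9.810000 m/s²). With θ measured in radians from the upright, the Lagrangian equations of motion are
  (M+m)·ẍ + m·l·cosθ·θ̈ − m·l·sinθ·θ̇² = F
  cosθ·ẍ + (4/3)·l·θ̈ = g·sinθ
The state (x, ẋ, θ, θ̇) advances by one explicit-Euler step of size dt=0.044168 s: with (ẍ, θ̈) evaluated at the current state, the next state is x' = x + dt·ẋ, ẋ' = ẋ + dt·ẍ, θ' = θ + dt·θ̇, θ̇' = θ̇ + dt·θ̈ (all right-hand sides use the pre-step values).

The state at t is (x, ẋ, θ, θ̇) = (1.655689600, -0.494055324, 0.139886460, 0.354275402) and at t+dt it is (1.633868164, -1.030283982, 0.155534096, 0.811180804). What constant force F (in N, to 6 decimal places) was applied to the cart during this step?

ẍ = (ẋ'−ẋ)/dt = (-1.030283982−-0.494055324)/0.044168 = -12.140660
θ̈ = (θ̇'−θ̇)/dt = (0.811180804−0.354275402)/0.044168 = 10.344716
sinθ=0.139431, cosθ=0.990232
F = (M+m)·ẍ + m·l·cosθ·θ̈ − m·l·sinθ·θ̇² = -12.950867 + 1.739251 − 0.002971 = -11.214587

F = -11.214587 N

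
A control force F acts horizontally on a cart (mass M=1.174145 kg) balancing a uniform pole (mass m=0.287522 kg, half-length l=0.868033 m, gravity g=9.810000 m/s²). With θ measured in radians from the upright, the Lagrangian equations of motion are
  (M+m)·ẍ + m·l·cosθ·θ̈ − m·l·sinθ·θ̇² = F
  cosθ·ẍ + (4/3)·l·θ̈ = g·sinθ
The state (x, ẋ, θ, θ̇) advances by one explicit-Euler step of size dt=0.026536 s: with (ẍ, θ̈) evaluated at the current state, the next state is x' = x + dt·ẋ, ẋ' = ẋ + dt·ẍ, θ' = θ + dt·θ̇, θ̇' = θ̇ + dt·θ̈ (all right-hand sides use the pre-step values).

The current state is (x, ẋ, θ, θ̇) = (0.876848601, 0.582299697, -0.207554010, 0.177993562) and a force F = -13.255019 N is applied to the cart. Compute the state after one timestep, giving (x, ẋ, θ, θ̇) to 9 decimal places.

(0.892300506, 0.311057025, -0.202830773, 0.360974717)

sinθ=-0.206067025, cosθ=0.978537879
temp = (F + m·l·θ̇²·sinθ)/(M+m) = (-13.255019 + -0.001629388)/1.461667 = -9.069540728
θ̈ = (g·sinθ − cosθ·temp)/(l·(4/3 − m·cos²θ/(M+m))) = 6.895581644
ẍ = temp − m·l·θ̈·cosθ/(M+m) = -10.221686477
Euler: x'=0.876848601+0.026536·0.582299697=0.892300506, ẋ'=0.582299697+0.026536·-10.221686477=0.311057025
       θ'=-0.207554010+0.026536·0.177993562=-0.202830773, θ̇'=0.177993562+0.026536·6.895581644=0.360974717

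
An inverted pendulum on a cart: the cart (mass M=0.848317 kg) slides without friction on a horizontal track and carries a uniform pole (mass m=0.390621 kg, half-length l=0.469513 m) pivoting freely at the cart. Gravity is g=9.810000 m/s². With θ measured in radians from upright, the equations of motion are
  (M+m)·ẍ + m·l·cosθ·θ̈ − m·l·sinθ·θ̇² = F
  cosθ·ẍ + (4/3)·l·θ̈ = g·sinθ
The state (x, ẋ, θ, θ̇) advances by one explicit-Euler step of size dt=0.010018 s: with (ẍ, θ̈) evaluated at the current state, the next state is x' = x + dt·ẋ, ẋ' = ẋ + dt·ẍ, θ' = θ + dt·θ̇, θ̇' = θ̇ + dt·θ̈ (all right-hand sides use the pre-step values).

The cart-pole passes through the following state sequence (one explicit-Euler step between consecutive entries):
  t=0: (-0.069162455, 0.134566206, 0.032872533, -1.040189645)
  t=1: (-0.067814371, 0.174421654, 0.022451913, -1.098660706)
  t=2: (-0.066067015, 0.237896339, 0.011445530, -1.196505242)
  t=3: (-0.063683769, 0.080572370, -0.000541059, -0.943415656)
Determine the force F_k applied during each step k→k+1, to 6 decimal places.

step 0→1:
  ẍ = (ẋ'−ẋ)/dt = (0.174421654−0.134566206)/0.010018 = 3.978384
  θ̈ = (θ̇'−θ̇)/dt = (-1.098660706−-1.040189645)/0.010018 = -5.836600
  sinθ=0.032867, cosθ=0.999460
  F = (M+m)·ẍ + m·l·cosθ·θ̈ − m·l·sinθ·θ̇² = 4.928971 + -1.069864 − 0.006522 = 3.852585
step 1→2:
  ẍ = (ẋ'−ẋ)/dt = (0.237896339−0.174421654)/0.010018 = 6.336064
  θ̈ = (θ̇'−θ̇)/dt = (-1.196505242−-1.098660706)/0.010018 = -9.766873
  sinθ=0.022450, cosθ=0.999748
  F = (M+m)·ẍ + m·l·cosθ·θ̈ − m·l·sinθ·θ̇² = 7.849990 + -1.790809 − 0.004970 = 6.054211
step 2→3:
  ẍ = (ẋ'−ẋ)/dt = (0.080572370−0.237896339)/0.010018 = -15.704130
  θ̈ = (θ̇'−θ̇)/dt = (-0.943415656−-1.196505242)/0.010018 = 25.263484
  sinθ=0.011445, cosθ=0.999935
  F = (M+m)·ẍ + m·l·cosθ·θ̈ − m·l·sinθ·θ̇² = -19.456443 + 4.633061 − 0.003005 = -14.826387

F_0 = 3.852585 N
F_1 = 6.054211 N
F_2 = -14.826387 N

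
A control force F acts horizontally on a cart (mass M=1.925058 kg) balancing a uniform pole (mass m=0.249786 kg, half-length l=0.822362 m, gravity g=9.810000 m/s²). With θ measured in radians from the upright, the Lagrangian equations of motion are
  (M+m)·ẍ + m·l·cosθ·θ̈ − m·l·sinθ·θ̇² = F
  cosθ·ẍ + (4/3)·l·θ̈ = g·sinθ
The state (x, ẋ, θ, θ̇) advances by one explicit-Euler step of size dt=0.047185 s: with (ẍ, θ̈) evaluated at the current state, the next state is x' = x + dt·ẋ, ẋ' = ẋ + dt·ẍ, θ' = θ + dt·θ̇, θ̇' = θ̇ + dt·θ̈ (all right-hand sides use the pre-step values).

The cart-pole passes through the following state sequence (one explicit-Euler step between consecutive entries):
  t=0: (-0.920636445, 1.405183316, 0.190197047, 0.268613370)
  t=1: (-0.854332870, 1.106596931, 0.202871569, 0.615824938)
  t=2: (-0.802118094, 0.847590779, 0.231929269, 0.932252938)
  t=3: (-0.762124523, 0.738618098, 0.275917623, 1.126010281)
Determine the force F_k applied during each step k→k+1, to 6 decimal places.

F_0 = -12.280913 N
F_1 = -10.604486 N
F_2 = -4.242872 N

step 0→1:
  ẍ = (ẋ'−ẋ)/dt = (1.106596931−1.405183316)/0.047185 = -6.327994
  θ̈ = (θ̇'−θ̇)/dt = (0.615824938−0.268613370)/0.047185 = 7.358516
  sinθ=0.189052, cosθ=0.981967
  F = (M+m)·ẍ + m·l·cosθ·θ̈ − m·l·sinθ·θ̇² = -13.762399 + 1.484288 − 0.002802 = -12.280913
step 1→2:
  ẍ = (ẋ'−ẋ)/dt = (0.847590779−1.106596931)/0.047185 = -5.489163
  θ̈ = (θ̇'−θ̇)/dt = (0.932252938−0.615824938)/0.047185 = 6.706114
  sinθ=0.201483, cosθ=0.979492
  F = (M+m)·ẍ + m·l·cosθ·θ̈ − m·l·sinθ·θ̇² = -11.938073 + 1.349283 − 0.015696 = -10.604486
step 2→3:
  ẍ = (ẋ'−ẋ)/dt = (0.738618098−0.847590779)/0.047185 = -2.309477
  θ̈ = (θ̇'−θ̇)/dt = (1.126010281−0.932252938)/0.047185 = 4.106333
  sinθ=0.229856, cosθ=0.973225
  F = (M+m)·ẍ + m·l·cosθ·θ̈ − m·l·sinθ·θ̇² = -5.022753 + 0.820916 − 0.041035 = -4.242872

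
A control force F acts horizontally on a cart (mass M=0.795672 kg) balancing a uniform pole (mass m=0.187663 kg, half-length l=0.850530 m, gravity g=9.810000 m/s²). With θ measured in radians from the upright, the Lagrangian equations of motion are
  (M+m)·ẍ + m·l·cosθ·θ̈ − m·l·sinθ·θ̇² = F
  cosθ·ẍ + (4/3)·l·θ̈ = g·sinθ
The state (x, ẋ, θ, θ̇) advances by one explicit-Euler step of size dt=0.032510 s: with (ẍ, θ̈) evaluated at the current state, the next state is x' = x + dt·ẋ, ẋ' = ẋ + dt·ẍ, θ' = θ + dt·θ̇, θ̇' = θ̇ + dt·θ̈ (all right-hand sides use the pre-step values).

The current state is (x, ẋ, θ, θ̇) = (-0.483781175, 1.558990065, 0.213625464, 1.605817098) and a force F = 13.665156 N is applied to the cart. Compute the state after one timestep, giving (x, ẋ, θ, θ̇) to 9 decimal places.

sinθ=0.212004338, cosθ=0.977268725
temp = (F + m·l·θ̇²·sinθ)/(M+m) = (13.665156 + 0.087257988)/0.983335 = 13.985482046
θ̈ = (g·sinθ − cosθ·temp)/(l·(4/3 − m·cos²θ/(M+m))) = -11.836164215
ẍ = temp − m·l·θ̈·cosθ/(M+m) = 15.863033193
Euler: x'=-0.483781175+0.032510·1.558990065=-0.433098408, ẋ'=1.558990065+0.032510·15.863033193=2.074697274
       θ'=0.213625464+0.032510·1.605817098=0.265830578, θ̇'=1.605817098+0.032510·-11.836164215=1.221023399

(-0.433098408, 2.074697274, 0.265830578, 1.221023399)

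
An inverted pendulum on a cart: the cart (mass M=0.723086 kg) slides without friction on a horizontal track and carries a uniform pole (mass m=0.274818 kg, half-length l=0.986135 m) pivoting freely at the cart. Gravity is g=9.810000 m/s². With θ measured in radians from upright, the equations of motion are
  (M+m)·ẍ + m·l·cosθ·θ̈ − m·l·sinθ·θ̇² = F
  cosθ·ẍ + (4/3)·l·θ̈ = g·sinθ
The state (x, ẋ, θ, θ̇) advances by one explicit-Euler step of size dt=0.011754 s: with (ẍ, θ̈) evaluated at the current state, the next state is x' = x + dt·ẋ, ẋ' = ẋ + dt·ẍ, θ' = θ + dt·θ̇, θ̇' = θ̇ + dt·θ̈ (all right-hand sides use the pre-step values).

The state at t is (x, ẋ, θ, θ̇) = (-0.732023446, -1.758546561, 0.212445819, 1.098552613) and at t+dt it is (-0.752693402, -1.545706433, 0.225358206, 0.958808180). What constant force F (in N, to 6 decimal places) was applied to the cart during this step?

F = 14.851376 N

ẍ = (ẋ'−ẋ)/dt = (-1.545706433−-1.758546561)/0.011754 = 18.107889
θ̈ = (θ̇'−θ̇)/dt = (0.958808180−1.098552613)/0.011754 = -11.889096
sinθ=0.210851, cosθ=0.977518
F = (M+m)·ẍ + m·l·cosθ·θ̈ − m·l·sinθ·θ̇² = 18.069935 + -3.149599 − 0.068960 = 14.851376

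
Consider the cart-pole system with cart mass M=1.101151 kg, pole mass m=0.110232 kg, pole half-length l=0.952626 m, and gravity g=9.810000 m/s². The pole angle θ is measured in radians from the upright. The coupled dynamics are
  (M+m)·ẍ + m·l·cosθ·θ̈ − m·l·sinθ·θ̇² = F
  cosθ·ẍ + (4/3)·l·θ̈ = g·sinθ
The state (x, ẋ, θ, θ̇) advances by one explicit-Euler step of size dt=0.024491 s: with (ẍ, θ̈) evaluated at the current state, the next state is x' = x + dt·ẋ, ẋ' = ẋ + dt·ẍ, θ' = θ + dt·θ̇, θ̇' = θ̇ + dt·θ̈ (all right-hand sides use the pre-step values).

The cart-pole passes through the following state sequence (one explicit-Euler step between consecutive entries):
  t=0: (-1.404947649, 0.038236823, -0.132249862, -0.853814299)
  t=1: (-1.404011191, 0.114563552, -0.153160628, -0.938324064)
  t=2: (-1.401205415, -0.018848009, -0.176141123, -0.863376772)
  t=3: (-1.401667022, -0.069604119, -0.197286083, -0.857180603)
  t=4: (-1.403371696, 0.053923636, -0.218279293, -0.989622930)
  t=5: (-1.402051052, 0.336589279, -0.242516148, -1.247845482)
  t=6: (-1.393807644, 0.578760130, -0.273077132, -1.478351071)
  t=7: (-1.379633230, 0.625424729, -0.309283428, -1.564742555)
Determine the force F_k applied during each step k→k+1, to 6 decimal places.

step 0→1:
  ẍ = (ẋ'−ẋ)/dt = (0.114563552−0.038236823)/0.024491 = 3.116522
  θ̈ = (θ̇'−θ̇)/dt = (-0.938324064−-0.853814299)/0.024491 = -3.450646
  sinθ=-0.131865, cosθ=0.991268
  F = (M+m)·ẍ + m·l·cosθ·θ̈ − m·l·sinθ·θ̇² = 3.775301 + -0.359188 − -0.010095 = 3.426208
step 1→2:
  ẍ = (ẋ'−ẋ)/dt = (-0.018848009−0.114563552)/0.024491 = -5.447371
  θ̈ = (θ̇'−θ̇)/dt = (-0.863376772−-0.938324064)/0.024491 = 3.060197
  sinθ=-0.152563, cosθ=0.988294
  F = (M+m)·ẍ + m·l·cosθ·θ̈ − m·l·sinθ·θ̇² = -6.598852 + 0.317589 − -0.014105 = -6.267158
step 2→3:
  ẍ = (ẋ'−ẋ)/dt = (-0.069604119−-0.018848009)/0.024491 = -2.072439
  θ̈ = (θ̇'−θ̇)/dt = (-0.857180603−-0.863376772)/0.024491 = 0.252998
  sinθ=-0.175232, cosθ=0.984527
  F = (M+m)·ẍ + m·l·cosθ·θ̈ − m·l·sinθ·θ̇² = -2.510518 + 0.026156 − -0.013717 = -2.470645
step 3→4:
  ẍ = (ẋ'−ẋ)/dt = (0.053923636−-0.069604119)/0.024491 = 5.043802
  θ̈ = (θ̇'−θ̇)/dt = (-0.989622930−-0.857180603)/0.024491 = -5.407796
  sinθ=-0.196009, cosθ=0.980602
  F = (M+m)·ẍ + m·l·cosθ·θ̈ − m·l·sinθ·θ̇² = 6.109976 + -0.556856 − -0.015123 = 5.568243
step 4→5:
  ẍ = (ẋ'−ẋ)/dt = (0.336589279−0.053923636)/0.024491 = 11.541613
  θ̈ = (θ̇'−θ̇)/dt = (-1.247845482−-0.989622930)/0.024491 = -10.543569
  sinθ=-0.216550, cosθ=0.976272
  F = (M+m)·ẍ + m·l·cosθ·θ̈ − m·l·sinθ·θ̇² = 13.981314 + -1.080907 − -0.022270 = 12.922677
step 5→6:
  ẍ = (ẋ'−ẋ)/dt = (0.578760130−0.336589279)/0.024491 = 9.888157
  θ̈ = (θ̇'−θ̇)/dt = (-1.478351071−-1.247845482)/0.024491 = -9.411849
  sinθ=-0.240146, cosθ=0.970737
  F = (M+m)·ẍ + m·l·cosθ·θ̈ − m·l·sinθ·θ̇² = 11.978345 + -0.959415 − -0.039267 = 11.058197
step 6→7:
  ẍ = (ẋ'−ẋ)/dt = (0.625424729−0.578760130)/0.024491 = 1.905377
  θ̈ = (θ̇'−θ̇)/dt = (-1.564742555−-1.478351071)/0.024491 = -3.527479
  sinθ=-0.269696, cosθ=0.962946
  F = (M+m)·ẍ + m·l·cosθ·θ̈ − m·l·sinθ·θ̇² = 2.308142 + -0.356694 − -0.061896 = 2.013343

F_0 = 3.426208 N
F_1 = -6.267158 N
F_2 = -2.470645 N
F_3 = 5.568243 N
F_4 = 12.922677 N
F_5 = 11.058197 N
F_6 = 2.013343 N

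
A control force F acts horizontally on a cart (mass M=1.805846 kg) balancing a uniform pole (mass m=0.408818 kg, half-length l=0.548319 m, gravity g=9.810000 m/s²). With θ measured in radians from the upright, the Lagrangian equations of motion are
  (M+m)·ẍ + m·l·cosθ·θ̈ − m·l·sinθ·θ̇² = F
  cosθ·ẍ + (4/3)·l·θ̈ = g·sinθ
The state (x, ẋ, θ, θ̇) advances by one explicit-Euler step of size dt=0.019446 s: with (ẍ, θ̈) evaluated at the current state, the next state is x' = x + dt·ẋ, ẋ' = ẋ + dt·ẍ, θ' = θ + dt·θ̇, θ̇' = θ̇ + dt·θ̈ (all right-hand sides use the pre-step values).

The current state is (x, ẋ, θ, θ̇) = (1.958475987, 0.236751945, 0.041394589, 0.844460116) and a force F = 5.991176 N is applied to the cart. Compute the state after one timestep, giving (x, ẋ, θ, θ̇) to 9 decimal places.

sinθ=0.041382768, cosθ=0.999143366
temp = (F + m·l·θ̇²·sinθ)/(M+m) = (5.991176 + 0.006615172)/2.214664 = 2.708217216
θ̈ = (g·sinθ − cosθ·temp)/(l·(4/3 − m·cos²θ/(M+m))) = -3.650408814
ẍ = temp − m·l·θ̈·cosθ/(M+m) = 3.077385830
Euler: x'=1.958475987+0.019446·0.236751945=1.963079865, ẋ'=0.236751945+0.019446·3.077385830=0.296594790
       θ'=0.041394589+0.019446·0.844460116=0.057815960, θ̇'=0.844460116+0.019446·-3.650408814=0.773474266

(1.963079865, 0.296594790, 0.057815960, 0.773474266)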